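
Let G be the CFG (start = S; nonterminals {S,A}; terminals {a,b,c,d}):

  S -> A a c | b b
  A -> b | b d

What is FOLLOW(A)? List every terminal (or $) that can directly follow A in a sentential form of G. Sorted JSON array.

FIRST iteration:
pass 1:
  A via A→b: +{b}
  S via S→A a c: +{b}
  S: {b}  A: {b}
pass 2: (stable)
  S: {b}  A: {b}

Compute FOLLOW by fixpoint:
initialize: $ ∈ FOLLOW(S)
round 1:
  S→A a c: FOLLOW(A) ⊇ FIRST(a) = {a}; new: +{a}
  FOLLOW(S)={$}  FOLLOW(A)={a}
round 2: done
  FOLLOW(S)={$}  FOLLOW(A)={a}

FOLLOW(A) = ["a"]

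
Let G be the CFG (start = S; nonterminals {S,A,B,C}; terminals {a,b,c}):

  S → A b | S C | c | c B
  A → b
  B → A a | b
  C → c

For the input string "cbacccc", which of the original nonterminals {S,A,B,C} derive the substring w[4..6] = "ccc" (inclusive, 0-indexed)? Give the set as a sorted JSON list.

CNF form of G:
  S -> A T1 | S C | T2 B | c
  A -> b
  B -> A T0 | b
  C -> c
  T0 -> a
  T1 -> b
  T2 -> c

Fill CYK table bottom-up, restricted to cells inside w[4..6]:
  [4..4]={C,S,T2}  "c"  orig:{C,S}
  [5..5]={C,S,T2}  "c"  orig:{C,S}
  [6..6]={C,S,T2}  "c"  orig:{C,S}
  [4..5]={S}  "cc"
  [5..6]={S}  "cc"
  [4..6]={S}  "ccc"

Original NTs in T[4,6] deriving "ccc": ["S"]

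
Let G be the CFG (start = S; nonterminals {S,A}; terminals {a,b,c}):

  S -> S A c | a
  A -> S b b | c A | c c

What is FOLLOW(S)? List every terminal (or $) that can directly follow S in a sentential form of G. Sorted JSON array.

FIRST sets, iterate to fixpoint:
round 1:
  A via A→c A: +{c}
  S via S→a: +{a}
  FIRST[S]={a}  FIRST[A]={c}
round 2:
  A via A→S b b: +{a}
  FIRST[S]={a}  FIRST[A]={a,c}
round 3: (stable)
  FIRST[S]={a}  FIRST[A]={a,c}

FOLLOW iteration:
initialize: $ ∈ FOLLOW(S)
round 1:
  A→S b b: FOLLOW(S) ⊇ FIRST(b) = {b}; new: +{b}
  S→S A c: FOLLOW(S) ⊇ FIRST(A) = {a,c}; new: +{a,c}
  S→S A c: FOLLOW(A) ⊇ FIRST(c) = {c}; new: +{c}
  FOLLOW(S)={$,a,b,c}  FOLLOW(A)={c}
round 2: (stable)
  FOLLOW(S)={$,a,b,c}  FOLLOW(A)={c}

FOLLOW(S) = ["$", "a", "b", "c"]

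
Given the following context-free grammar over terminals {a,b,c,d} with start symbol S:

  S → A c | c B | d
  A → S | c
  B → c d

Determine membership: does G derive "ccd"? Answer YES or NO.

Convert to CNF:
  S -> A T0 | T0 B | d
  A -> A T0 | T0 B | c | d
  B -> T0 T1
  T0 -> c
  T1 -> d

CYK fill:
  T[0,0] 'c' = {A,T0}  orig:{A}
  T[1,1] 'c' = {A,T0}  orig:{A}
  T[2,2] 'd' = {A,S,T1}  orig:{A,S}
  T[0,1] 'cc' = {A,S}
  T[1,2] 'cd' = {B}
  T[0,2] 'ccd' = {A,S}

S ∈ T[0,2] ⇒ YES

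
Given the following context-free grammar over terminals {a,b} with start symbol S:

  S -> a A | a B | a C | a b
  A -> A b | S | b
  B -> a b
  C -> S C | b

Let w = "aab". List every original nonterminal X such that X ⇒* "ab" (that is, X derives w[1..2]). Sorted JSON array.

Convert to CNF:
  S -> T1 A | T1 B | T1 C | T1 T0
  A -> A T0 | T1 A | T1 B | T1 C | T1 T0 | b
  B -> T1 T0
  C -> S C | b
  T0 -> b
  T1 -> a

CYK table (by increasing span), restricted to cells inside w[1..2]:
  [1..1]={T1}  "a"  orig:{}
  [2..2]={A,C,T0}  "b"  orig:{A,C}
  [1..2]={A,B,S}  "ab"

Original NTs in T[1,2] deriving "ab": ["A", "B", "S"]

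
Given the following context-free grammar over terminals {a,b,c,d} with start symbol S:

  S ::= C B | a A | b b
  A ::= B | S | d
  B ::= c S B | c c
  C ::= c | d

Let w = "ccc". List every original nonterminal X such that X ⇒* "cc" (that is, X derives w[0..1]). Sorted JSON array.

CNF form of G:
  S -> C B | T0 A | T1 T1
  A -> C B | T0 A | T1 T1 | T2 T2 | T2 X3 | d
  B -> T2 T2 | T2 X4
  C -> c | d
  T0 -> a
  T1 -> b
  T2 -> c
  X3 -> S B
  X4 -> S B

CYK fill, restricted to cells inside w[0..1]:
  cell(0,0) c: {C,T2}  orig:{C}
  cell(1,1) c: {C,T2}  orig:{C}
  cell(0,1) cc: {A,B}

Original NTs in T[0,1] deriving "cc": ["A", "B"]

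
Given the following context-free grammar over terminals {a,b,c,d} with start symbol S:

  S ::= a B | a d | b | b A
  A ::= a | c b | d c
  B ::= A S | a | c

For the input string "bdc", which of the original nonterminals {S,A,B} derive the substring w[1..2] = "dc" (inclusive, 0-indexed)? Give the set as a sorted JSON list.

CNF form of G:
  S -> T1 A | T3 B | T3 T2 | b
  A -> T0 T1 | T2 T0 | a
  B -> A S | a | c
  T0 -> c
  T1 -> b
  T2 -> d
  T3 -> a

CYK fill — only the sub-triangle for w[1..2]:
  T[1,1] 'd' = {T2}  orig:{}
  T[2,2] 'c' = {B,T0}  orig:{B}
  T[1,2] 'dc' = {A}

Original NTs in T[1,2] deriving "dc": ["A"]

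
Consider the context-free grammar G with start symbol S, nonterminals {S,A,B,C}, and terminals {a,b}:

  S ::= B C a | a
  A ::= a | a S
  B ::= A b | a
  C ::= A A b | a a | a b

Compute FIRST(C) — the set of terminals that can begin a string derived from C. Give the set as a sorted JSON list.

FIRST sets, iterate to fixpoint:
pass 1:
  A via A→a: +{a}
  B via B→A b: +{a}
  C via C→A A b: +{a}
  S via S→B C a: +{a}
  FIRST(S)={a}  FIRST(A)={a}  FIRST(B)={a}  FIRST(C)={a}
pass 2: (no change)
  FIRST(S)={a}  FIRST(A)={a}  FIRST(B)={a}  FIRST(C)={a}

FIRST(C) = ["a"]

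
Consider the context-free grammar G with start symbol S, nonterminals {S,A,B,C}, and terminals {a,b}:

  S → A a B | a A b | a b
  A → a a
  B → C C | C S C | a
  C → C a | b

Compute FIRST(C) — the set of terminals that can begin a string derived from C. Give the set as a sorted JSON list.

Compute FIRST by fixpoint:
pass 1:
  A via A→a a: +{a}
  B via B→a: +{a}
  C via C→b: +{b}
  S via S→A a B: +{a}
  S: {a}  A: {a}  B: {a}  C: {b}
pass 2:
  B via B→C C: +{b}
  S: {a}  A: {a}  B: {a,b}  C: {b}
pass 3: — fixpoint
  S: {a}  A: {a}  B: {a,b}  C: {b}

FIRST(C) = ["b"]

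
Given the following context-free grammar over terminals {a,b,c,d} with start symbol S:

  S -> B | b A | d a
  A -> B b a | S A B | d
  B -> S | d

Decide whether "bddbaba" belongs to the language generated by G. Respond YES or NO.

Convert to CNF:
  S -> T0 A | T2 T1 | d
  A -> B X3 | S X4 | d
  B -> T0 A | T2 T1 | d
  T0 -> b
  T1 -> a
  T2 -> d
  X3 -> T0 T1
  X4 -> A B

Fill CYK table bottom-up:
  [0..0]={T0}  "b"  orig:{}
  [1..1]={A,B,S,T2}  "d"  orig:{A,B,S}
  [2..2]={A,B,S,T2}  "d"  orig:{A,B,S}
  [3..3]={T0}  "b"  orig:{}
  [4..4]={T1}  "a"  orig:{}
  [5..5]={T0}  "b"  orig:{}
  [6..6]={T1}  "a"  orig:{}
  [0..1]={B,S}  "bd"
  [1..2]={X4}  "dd"  orig:{}
  [2..3]=∅  "db"
  [3..4]={X3}  "ba"  orig:{}
  [4..5]=∅  "ab"
  [5..6]={X3}  "ba"  orig:{}
  [0..2]=∅  "bdd"
  [1..3]=∅  "ddb"
  [2..4]={A}  "dba"
  [3..5]=∅  "bab"
  [4..6]=∅  "aba"
  [0..3]=∅  "bddb"
  [1..4]=∅  "ddba"
  [2..5]=∅  "dbab"
  [3..6]=∅  "baba"
  [0..4]=∅  "bddba"
  [1..5]=∅  "ddbab"
  [2..6]=∅  "dbaba"
  [0..5]=∅  "bddbab"
  [1..6]=∅  "ddbaba"
  [0..6]=∅  "bddbaba"

S ∉ T[0,6] ⇒ NO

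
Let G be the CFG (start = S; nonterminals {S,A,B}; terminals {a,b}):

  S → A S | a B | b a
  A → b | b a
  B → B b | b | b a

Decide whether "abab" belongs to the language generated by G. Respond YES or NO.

CNF form of G:
  S -> A S | T0 T1 | T1 B
  A -> T0 T1 | b
  B -> B T0 | T0 T1 | b
  T0 -> b
  T1 -> a

Fill CYK table bottom-up:
  [0..0]={T1}  "a"  orig:{}
  [1..1]={A,B,T0}  "b"  orig:{A,B}
  [2..2]={T1}  "a"  orig:{}
  [3..3]={A,B,T0}  "b"  orig:{A,B}
  [0..1]={S}  "ab"
  [1..2]={A,B,S}  "ba"
  [2..3]={S}  "ab"
  [0..2]={S}  "aba"
  [1..3]={B,S}  "bab"
  [0..3]={S}  "abab"

S ∈ T[0,3] ⇒ YES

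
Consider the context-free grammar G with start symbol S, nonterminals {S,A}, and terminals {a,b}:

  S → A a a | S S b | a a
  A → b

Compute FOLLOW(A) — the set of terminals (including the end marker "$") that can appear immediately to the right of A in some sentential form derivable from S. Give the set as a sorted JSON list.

FIRST iteration:
iter 1:
  A via A→b: +{b}
  S via S→A a a: +{b}
  S via S→a a: +{a}
  S: {a,b}  A: {b}
iter 2: (stable)
  S: {a,b}  A: {b}

FOLLOW sets:
FOLLOW(S) := {$}
pass 1:
  S→A a a: FOLLOW(A) ⊇ FIRST(a) = {a}; new: +{a}
  S→S S b: FOLLOW(S) ⊇ FIRST(S) = {a,b}; new: +{a,b}
  S: {$,a,b}  A: {a}
pass 2: — fixpoint
  S: {$,a,b}  A: {a}

FOLLOW(A) = ["a"]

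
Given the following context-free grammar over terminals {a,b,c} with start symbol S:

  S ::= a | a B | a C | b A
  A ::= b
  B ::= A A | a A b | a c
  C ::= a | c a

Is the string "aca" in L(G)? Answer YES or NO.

CNF form of G:
  S -> T0 B | T0 C | T1 A | a
  A -> b
  B -> A A | T0 T2 | T0 X3
  C -> T2 T0 | a
  T0 -> a
  T1 -> b
  T2 -> c
  X3 -> A T1

Fill CYK table bottom-up:
  T[0,0] 'a' = {C,S,T0}  orig:{C,S}
  T[1,1] 'c' = {T2}  orig:{}
  T[2,2] 'a' = {C,S,T0}  orig:{C,S}
  T[0,1] 'ac' = {B}
  T[1,2] 'ca' = {C}
  T[0,2] 'aca' = {S}

S ∈ T[0,2] ⇒ YES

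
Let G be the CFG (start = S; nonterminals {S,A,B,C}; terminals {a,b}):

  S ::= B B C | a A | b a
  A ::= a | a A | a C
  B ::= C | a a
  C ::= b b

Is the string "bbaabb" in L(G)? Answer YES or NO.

CNF form of G:
  S -> B X2 | T0 A | T1 T0
  A -> T0 A | T0 C | a
  B -> T0 T0 | T1 T1
  C -> T1 T1
  T0 -> a
  T1 -> b
  X2 -> B C

Fill CYK table bottom-up:
  [0..0]={T1}  "b"  orig:{}
  [1..1]={T1}  "b"  orig:{}
  [2..2]={A,T0}  "a"  orig:{A}
  [3..3]={A,T0}  "a"  orig:{A}
  [4..4]={T1}  "b"  orig:{}
  [5..5]={T1}  "b"  orig:{}
  [0..1]={B,C}  "bb"
  [1..2]={S}  "ba"
  [2..3]={A,B,S}  "aa"
  [3..4]=∅  "ab"
  [4..5]={B,C}  "bb"
  [0..2]=∅  "bba"
  [1..3]=∅  "baa"
  [2..4]=∅  "aab"
  [3..5]={A}  "abb"
  [0..3]=∅  "bbaa"
  [1..4]=∅  "baab"
  [2..5]={A,S,X2}  "aabb"  orig:{A,S}
  [0..4]=∅  "bbaab"
  [1..5]=∅  "baabb"
  [0..5]={S}  "bbaabb"

S ∈ T[0,5] ⇒ YES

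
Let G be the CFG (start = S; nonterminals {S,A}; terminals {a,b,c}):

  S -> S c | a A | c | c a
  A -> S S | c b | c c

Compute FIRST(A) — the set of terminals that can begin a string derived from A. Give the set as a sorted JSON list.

Compute FIRST by fixpoint:
iter 1:
  A via A→c b: +{c}
  S via S→a A: +{a}
  S via S→c: +{c}
  S: {a,c}  A: {c}
iter 2:
  A via A→S S: +{a}
  S: {a,c}  A: {a,c}
iter 3: (stable)
  S: {a,c}  A: {a,c}

FIRST(A) = ["a", "c"]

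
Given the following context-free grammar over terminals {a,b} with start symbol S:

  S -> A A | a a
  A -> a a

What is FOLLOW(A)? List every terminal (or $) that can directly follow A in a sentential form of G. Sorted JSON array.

FIRST sets, iterate to fixpoint:
pass 1:
  A via A→a a: +{a}
  S via S→A A: +{a}
  S: {a}  A: {a}
pass 2: (stable)
  S: {a}  A: {a}

FOLLOW sets:
FOLLOW(S) := {$}
[1]
  S→A A: FOLLOW(A) ⊇ FIRST(A) = {a}; new: +{a}
  S→A A: FOLLOW(A) ⊇ FOLLOW(S) ⊇ {$}; new: +{$}
  FOLLOW(S)={$}  FOLLOW(A)={$,a}
[2] done
  FOLLOW(S)={$}  FOLLOW(A)={$,a}

FOLLOW(A) = ["$", "a"]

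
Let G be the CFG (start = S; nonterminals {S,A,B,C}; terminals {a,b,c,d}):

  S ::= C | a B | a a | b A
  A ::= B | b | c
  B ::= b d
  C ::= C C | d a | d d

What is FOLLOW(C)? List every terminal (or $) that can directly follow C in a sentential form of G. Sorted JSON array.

FIRST iteration:
round 1:
  A via A→b: +{b}
  A via A→c: +{c}
  B via B→b d: +{b}
  C via C→d a: +{d}
  S via S→C: +{d}
  S via S→a B: +{a}
  S via S→b A: +{b}
  FIRST[S]={a,b,d}  FIRST[A]={b,c}  FIRST[B]={b}  FIRST[C]={d}
round 2: done
  FIRST[S]={a,b,d}  FIRST[A]={b,c}  FIRST[B]={b}  FIRST[C]={d}

Compute FOLLOW by fixpoint:
initialize: $ ∈ FOLLOW(S)
round 1:
  C→C C: FOLLOW(C) ⊇ FIRST(C) = {d}; new: +{d}
  S→C: FOLLOW(C) ⊇ FOLLOW(S) ⊇ {$}; new: +{$}
  S→a B: FOLLOW(B) ⊇ FOLLOW(S) ⊇ {$}; new: +{$}
  S→b A: FOLLOW(A) ⊇ FOLLOW(S) ⊇ {$}; new: +{$}
  FOLLOW(S)={$}  FOLLOW(A)={$}  FOLLOW(B)={$}  FOLLOW(C)={$,d}
round 2: — fixpoint
  FOLLOW(S)={$}  FOLLOW(A)={$}  FOLLOW(B)={$}  FOLLOW(C)={$,d}

FOLLOW(C) = ["$", "d"]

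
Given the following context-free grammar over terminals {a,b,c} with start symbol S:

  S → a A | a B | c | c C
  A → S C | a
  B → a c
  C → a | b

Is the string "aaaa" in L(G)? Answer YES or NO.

CNF form of G:
  S -> T0 A | T0 B | T1 C | c
  A -> S C | a
  B -> T0 T1
  C -> a | b
  T0 -> a
  T1 -> c

Fill CYK table bottom-up:
  T[0,0] 'a' = {A,C,T0}  orig:{A,C}
  T[1,1] 'a' = {A,C,T0}  orig:{A,C}
  T[2,2] 'a' = {A,C,T0}  orig:{A,C}
  T[3,3] 'a' = {A,C,T0}  orig:{A,C}
  T[0,1] 'aa' = {S}
  T[1,2] 'aa' = {S}
  T[2,3] 'aa' = {S}
  T[0,2] 'aaa' = {A}
  T[1,3] 'aaa' = {A}
  T[0,3] 'aaaa' = {S}

S ∈ T[0,3] ⇒ YES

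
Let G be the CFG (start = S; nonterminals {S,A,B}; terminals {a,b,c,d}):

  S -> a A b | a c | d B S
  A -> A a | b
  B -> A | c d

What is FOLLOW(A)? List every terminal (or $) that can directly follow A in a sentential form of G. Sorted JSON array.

Compute FIRST by fixpoint:
round 1:
  A via A→b: +{b}
  B via B→A: +{b}
  B via B→c d: +{c}
  S via S→a A b: +{a}
  S via S→d B S: +{d}
  FIRST(S)={a,d}  FIRST(A)={b}  FIRST(B)={b,c}
round 2: (stable)
  FIRST(S)={a,d}  FIRST(A)={b}  FIRST(B)={b,c}

Compute FOLLOW by fixpoint:
seed FOLLOW(S) with $
round 1:
  A→A a: FOLLOW(A) ⊇ FIRST(a) = {a}; new: +{a}
  S→a A b: FOLLOW(A) ⊇ FIRST(b) = {b}; new: +{b}
  S→d B S: FOLLOW(B) ⊇ FIRST(S) = {a,d}; new: +{a,d}
  S: {$}  A: {a,b}  B: {a,d}
round 2:
  B→A: FOLLOW(A) ⊇ FOLLOW(B) ⊇ {a,d}; new: +{d}
  S: {$}  A: {a,b,d}  B: {a,d}
round 3: done
  S: {$}  A: {a,b,d}  B: {a,d}

FOLLOW(A) = ["a", "b", "d"]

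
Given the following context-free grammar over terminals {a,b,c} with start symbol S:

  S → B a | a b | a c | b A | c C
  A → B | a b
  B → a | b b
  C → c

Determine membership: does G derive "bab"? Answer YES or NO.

Convert to CNF:
  S -> B T0 | T0 T1 | T0 T2 | T1 A | T2 C
  A -> T0 T1 | T1 T1 | a
  B -> T1 T1 | a
  C -> c
  T0 -> a
  T1 -> b
  T2 -> c

Fill CYK table bottom-up:
  T[0,0] 'b' = {T1}  orig:{}
  T[1,1] 'a' = {A,B,T0}  orig:{A,B}
  T[2,2] 'b' = {T1}  orig:{}
  T[0,1] 'ba' = {S}
  T[1,2] 'ab' = {A,S}
  T[0,2] 'bab' = {S}

S ∈ T[0,2] ⇒ YES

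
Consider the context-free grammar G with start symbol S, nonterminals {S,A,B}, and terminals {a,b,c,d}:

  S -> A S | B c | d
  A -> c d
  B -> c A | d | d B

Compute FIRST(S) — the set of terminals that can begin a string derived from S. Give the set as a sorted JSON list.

FIRST sets, iterate to fixpoint:
[1]
  A via A→c d: +{c}
  B via B→c A: +{c}
  B via B→d: +{d}
  S via S→A S: +{c}
  S via S→B c: +{d}
  FIRST[S]={c,d}  FIRST[A]={c}  FIRST[B]={c,d}
[2] (stable)
  FIRST[S]={c,d}  FIRST[A]={c}  FIRST[B]={c,d}

FIRST(S) = ["c", "d"]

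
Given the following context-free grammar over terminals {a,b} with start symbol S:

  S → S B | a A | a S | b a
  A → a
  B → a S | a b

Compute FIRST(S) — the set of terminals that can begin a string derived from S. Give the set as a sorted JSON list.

FIRST iteration:
iter 1:
  A via A→a: +{a}
  B via B→a S: +{a}
  S via S→a A: +{a}
  S via S→b a: +{b}
  S: {a,b}  A: {a}  B: {a}
iter 2: done
  S: {a,b}  A: {a}  B: {a}

FIRST(S) = ["a", "b"]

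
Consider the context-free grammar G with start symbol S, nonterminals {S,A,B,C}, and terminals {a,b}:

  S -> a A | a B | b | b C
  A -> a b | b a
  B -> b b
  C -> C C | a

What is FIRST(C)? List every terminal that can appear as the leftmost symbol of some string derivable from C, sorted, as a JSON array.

FIRST sets, iterate to fixpoint:
iter 1:
  A via A→a b: +{a}
  A via A→b a: +{b}
  B via B→b b: +{b}
  C via C→a: +{a}
  S via S→a A: +{a}
  S via S→b: +{b}
  S: {a,b}  A: {a,b}  B: {b}  C: {a}
iter 2: (no change)
  S: {a,b}  A: {a,b}  B: {b}  C: {a}

FIRST(C) = ["a"]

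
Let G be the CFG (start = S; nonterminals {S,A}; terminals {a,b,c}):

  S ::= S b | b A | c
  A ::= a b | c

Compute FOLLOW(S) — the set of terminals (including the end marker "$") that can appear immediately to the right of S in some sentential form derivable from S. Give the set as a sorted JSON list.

FIRST sets, iterate to fixpoint:
[1]
  A via A→a b: +{a}
  A via A→c: +{c}
  S via S→b A: +{b}
  S via S→c: +{c}
  FIRST[S]={b,c}  FIRST[A]={a,c}
[2] done
  FIRST[S]={b,c}  FIRST[A]={a,c}

FOLLOW iteration:
initialize: $ ∈ FOLLOW(S)
round 1:
  S→S b: FOLLOW(S) ⊇ FIRST(b) = {b}; new: +{b}
  S→b A: FOLLOW(A) ⊇ FOLLOW(S) ⊇ {$,b}; new: +{$,b}
  S: {$,b}  A: {$,b}
round 2: — fixpoint
  S: {$,b}  A: {$,b}

FOLLOW(S) = ["$", "b"]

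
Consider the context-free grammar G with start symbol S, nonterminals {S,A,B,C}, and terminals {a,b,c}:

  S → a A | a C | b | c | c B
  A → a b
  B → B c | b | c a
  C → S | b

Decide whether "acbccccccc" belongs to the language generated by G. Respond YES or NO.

CNF form of G:
  S -> T0 A | T0 C | T2 B | b | c
  A -> T0 T1
  B -> B T2 | T2 T0 | b
  C -> T0 A | T0 C | T2 B | b | c
  T0 -> a
  T1 -> b
  T2 -> c

CYK fill:
  [0..0]={T0}  "a"  orig:{}
  [1..1]={C,S,T2}  "c"  orig:{C,S}
  [2..2]={B,C,S,T1}  "b"  orig:{B,C,S}
  [3..3]={C,S,T2}  "c"  orig:{C,S}
  [4..4]={C,S,T2}  "c"  orig:{C,S}
  [5..5]={C,S,T2}  "c"  orig:{C,S}
  [6..6]={C,S,T2}  "c"  orig:{C,S}
  [7..7]={C,S,T2}  "c"  orig:{C,S}
  [8..8]={C,S,T2}  "c"  orig:{C,S}
  [9..9]={C,S,T2}  "c"  orig:{C,S}
  [0..1]={C,S}  "ac"
  [1..2]={C,S}  "cb"
  [2..3]={B}  "bc"
  [3..4]=∅  "cc"
  [4..5]=∅  "cc"
  [5..6]=∅  "cc"
  [6..7]=∅  "cc"
  [7..8]=∅  "cc"
  [8..9]=∅  "cc"
  [0..2]={C,S}  "acb"
  [1..3]={C,S}  "cbc"
  [2..4]={B}  "bcc"
  [3..5]=∅  "ccc"
  [4..6]=∅  "ccc"
  [5..7]=∅  "ccc"
  [6..8]=∅  "ccc"
  [7..9]=∅  "ccc"
  [0..3]={C,S}  "acbc"
  [1..4]={C,S}  "cbcc"
  [2..5]={B}  "bccc"
  [3..6]=∅  "cccc"
  [4..7]=∅  "cccc"
  [5..8]=∅  "cccc"
  [6..9]=∅  "cccc"
  [0..4]={C,S}  "acbcc"
  [1..5]={C,S}  "cbccc"
  [2..6]={B}  "bcccc"
  [3..7]=∅  "ccccc"
  [4..8]=∅  "ccccc"
  [5..9]=∅  "ccccc"
  [0..5]={C,S}  "acbccc"
  [1..6]={C,S}  "cbcccc"
  [2..7]={B}  "bccccc"
  [3..8]=∅  "cccccc"
  [4..9]=∅  "cccccc"
  [0..6]={C,S}  "acbcccc"
  [1..7]={C,S}  "cbccccc"
  [2..8]={B}  "bcccccc"
  [3..9]=∅  "ccccccc"
  [0..7]={C,S}  "acbccccc"
  [1..8]={C,S}  "cbcccccc"
  [2..9]={B}  "bccccccc"
  [0..8]={C,S}  "acbcccccc"
  [1..9]={C,S}  "cbccccccc"
  [0..9]={C,S}  "acbccccccc"

S ∈ T[0,9] ⇒ YES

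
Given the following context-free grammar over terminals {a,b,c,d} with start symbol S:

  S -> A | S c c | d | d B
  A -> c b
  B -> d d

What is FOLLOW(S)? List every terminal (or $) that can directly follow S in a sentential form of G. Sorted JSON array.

FIRST iteration:
pass 1:
  A via A→c b: +{c}
  B via B→d d: +{d}
  S via S→A: +{c}
  S via S→d: +{d}
  FIRST[S]={c,d}  FIRST[A]={c}  FIRST[B]={d}
pass 2: done
  FIRST[S]={c,d}  FIRST[A]={c}  FIRST[B]={d}

Compute FOLLOW by fixpoint:
seed FOLLOW(S) with $
[1]
  S→A: FOLLOW(A) ⊇ FOLLOW(S) ⊇ {$}; new: +{$}
  S→S c c: FOLLOW(S) ⊇ FIRST(c) = {c}; new: +{c}
  S→d B: FOLLOW(B) ⊇ FOLLOW(S) ⊇ {$,c}; new: +{$,c}
  FOLLOW(S)={$,c}  FOLLOW(A)={$}  FOLLOW(B)={$,c}
[2]
  S→A: FOLLOW(A) ⊇ FOLLOW(S) ⊇ {$,c}; new: +{c}
  FOLLOW(S)={$,c}  FOLLOW(A)={$,c}  FOLLOW(B)={$,c}
[3] done
  FOLLOW(S)={$,c}  FOLLOW(A)={$,c}  FOLLOW(B)={$,c}

FOLLOW(S) = ["$", "c"]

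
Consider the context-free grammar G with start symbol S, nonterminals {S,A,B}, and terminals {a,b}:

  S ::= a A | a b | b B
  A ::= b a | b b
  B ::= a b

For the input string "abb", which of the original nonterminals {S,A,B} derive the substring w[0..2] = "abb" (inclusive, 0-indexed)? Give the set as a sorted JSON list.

CNF form of G:
  S -> T0 B | T1 A | T1 T0
  A -> T0 T0 | T0 T1
  B -> T1 T0
  T0 -> b
  T1 -> a

CYK fill, restricted to cells inside w[0..2]:
  [0..0]={T1}  "a"  orig:{}
  [1..1]={T0}  "b"  orig:{}
  [2..2]={T0}  "b"  orig:{}
  [0..1]={B,S}  "ab"
  [1..2]={A}  "bb"
  [0..2]={S}  "abb"

Original NTs in T[0,2] deriving "abb": ["S"]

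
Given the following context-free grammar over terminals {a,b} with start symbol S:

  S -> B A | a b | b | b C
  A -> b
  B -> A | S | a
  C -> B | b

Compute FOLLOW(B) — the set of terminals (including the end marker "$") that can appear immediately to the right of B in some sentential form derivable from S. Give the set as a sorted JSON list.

Compute FIRST by fixpoint:
[1]
  A via A→b: +{b}
  B via B→A: +{b}
  B via B→a: +{a}
  C via C→B: +{a,b}
  S via S→B A: +{a,b}
  FIRST(S)={a,b}  FIRST(A)={b}  FIRST(B)={a,b}  FIRST(C)={a,b}
[2] (no change)
  FIRST(S)={a,b}  FIRST(A)={b}  FIRST(B)={a,b}  FIRST(C)={a,b}

Compute FOLLOW by fixpoint:
seed FOLLOW(S) with $
pass 1:
  S→B A: FOLLOW(B) ⊇ FIRST(A) = {b}; new: +{b}
  S→B A: FOLLOW(A) ⊇ FOLLOW(S) ⊇ {$}; new: +{$}
  S→b C: FOLLOW(C) ⊇ FOLLOW(S) ⊇ {$}; new: +{$}
  S: {$}  A: {$}  B: {b}  C: {$}
pass 2:
  B→A: FOLLOW(A) ⊇ FOLLOW(B) ⊇ {b}; new: +{b}
  B→S: FOLLOW(S) ⊇ FOLLOW(B) ⊇ {b}; new: +{b}
  C→B: FOLLOW(B) ⊇ FOLLOW(C) ⊇ {$}; new: +{$}
  S→b C: FOLLOW(C) ⊇ FOLLOW(S) ⊇ {$,b}; new: +{b}
  S: {$,b}  A: {$,b}  B: {$,b}  C: {$,b}
pass 3: (stable)
  S: {$,b}  A: {$,b}  B: {$,b}  C: {$,b}

FOLLOW(B) = ["$", "b"]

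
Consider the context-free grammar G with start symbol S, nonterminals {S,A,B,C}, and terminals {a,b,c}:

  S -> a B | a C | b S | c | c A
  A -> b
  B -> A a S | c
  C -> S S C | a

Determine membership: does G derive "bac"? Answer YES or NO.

Convert to CNF:
  S -> T0 B | T0 C | T1 S | T2 A | c
  A -> b
  B -> A X3 | c
  C -> S X4 | a
  T0 -> a
  T1 -> b
  T2 -> c
  X3 -> T0 S
  X4 -> S C

CYK fill:
  [0..0]={A,T1}  "b"  orig:{A}
  [1..1]={C,T0}  "a"  orig:{C}
  [2..2]={B,S,T2}  "c"  orig:{B,S}
  [0..1]=∅  "ba"
  [1..2]={S,X3}  "ac"  orig:{S}
  [0..2]={B,S}  "bac"

S ∈ T[0,2] ⇒ YES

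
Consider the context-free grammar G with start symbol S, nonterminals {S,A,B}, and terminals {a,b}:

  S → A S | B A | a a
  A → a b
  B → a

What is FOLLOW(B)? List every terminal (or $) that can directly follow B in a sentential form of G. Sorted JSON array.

FIRST sets, iterate to fixpoint:
iter 1:
  A via A→a b: +{a}
  B via B→a: +{a}
  S via S→A S: +{a}
  S: {a}  A: {a}  B: {a}
iter 2: (no change)
  S: {a}  A: {a}  B: {a}

FOLLOW iteration:
initialize: $ ∈ FOLLOW(S)
iter 1:
  S→A S: FOLLOW(A) ⊇ FIRST(S) = {a}; new: +{a}
  S→B A: FOLLOW(B) ⊇ FIRST(A) = {a}; new: +{a}
  S→B A: FOLLOW(A) ⊇ FOLLOW(S) ⊇ {$}; new: +{$}
  FOLLOW[S]={$}  FOLLOW[A]={$,a}  FOLLOW[B]={a}
iter 2: (no change)
  FOLLOW[S]={$}  FOLLOW[A]={$,a}  FOLLOW[B]={a}

FOLLOW(B) = ["a"]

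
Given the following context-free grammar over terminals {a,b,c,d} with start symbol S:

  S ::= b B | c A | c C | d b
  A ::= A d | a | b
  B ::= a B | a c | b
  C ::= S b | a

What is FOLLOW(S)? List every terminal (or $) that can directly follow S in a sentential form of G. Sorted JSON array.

FIRST iteration:
iter 1:
  A via A→a: +{a}
  A via A→b: +{b}
  B via B→a B: +{a}
  B via B→b: +{b}
  C via C→a: +{a}
  S via S→b B: +{b}
  S via S→c A: +{c}
  S via S→d b: +{d}
  S: {b,c,d}  A: {a,b}  B: {a,b}  C: {a}
iter 2:
  C via C→S b: +{b,c,d}
  S: {b,c,d}  A: {a,b}  B: {a,b}  C: {a,b,c,d}
iter 3: — fixpoint
  S: {b,c,d}  A: {a,b}  B: {a,b}  C: {a,b,c,d}

Compute FOLLOW by fixpoint:
FOLLOW(S) := {$}
pass 1:
  A→A d: FOLLOW(A) ⊇ FIRST(d) = {d}; new: +{d}
  C→S b: FOLLOW(S) ⊇ FIRST(b) = {b}; new: +{b}
  S→b B: FOLLOW(B) ⊇ FOLLOW(S) ⊇ {$,b}; new: +{$,b}
  S→c A: FOLLOW(A) ⊇ FOLLOW(S) ⊇ {$,b}; new: +{$,b}
  S→c C: FOLLOW(C) ⊇ FOLLOW(S) ⊇ {$,b}; new: +{$,b}
  FOLLOW(S)={$,b}  FOLLOW(A)={$,b,d}  FOLLOW(B)={$,b}  FOLLOW(C)={$,b}
pass 2: (no change)
  FOLLOW(S)={$,b}  FOLLOW(A)={$,b,d}  FOLLOW(B)={$,b}  FOLLOW(C)={$,b}

FOLLOW(S) = ["$", "b"]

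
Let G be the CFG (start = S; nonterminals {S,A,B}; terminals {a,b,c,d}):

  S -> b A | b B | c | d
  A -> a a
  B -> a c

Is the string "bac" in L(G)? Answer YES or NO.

CNF form of G:
  S -> T2 A | T2 B | c | d
  A -> T0 T0
  B -> T0 T1
  T0 -> a
  T1 -> c
  T2 -> b

CYK table (by increasing span):
  T[0,0] 'b' = {T2}  orig:{}
  T[1,1] 'a' = {T0}  orig:{}
  T[2,2] 'c' = {S,T1}  orig:{S}
  T[0,1] 'ba' = ∅
  T[1,2] 'ac' = {B}
  T[0,2] 'bac' = {S}

S ∈ T[0,2] ⇒ YES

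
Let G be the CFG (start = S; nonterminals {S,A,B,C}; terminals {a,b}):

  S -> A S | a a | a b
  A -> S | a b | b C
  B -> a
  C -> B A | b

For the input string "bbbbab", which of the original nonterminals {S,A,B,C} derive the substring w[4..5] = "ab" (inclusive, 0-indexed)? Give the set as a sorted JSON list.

Convert to CNF:
  S -> A S | T0 T0 | T0 T1
  A -> A S | T0 T0 | T0 T1 | T1 C
  B -> a
  C -> B A | b
  T0 -> a
  T1 -> b

Fill CYK table bottom-up — only the sub-triangle for w[4..5]:
  T[4,4] 'a' = {B,T0}  orig:{B}
  T[5,5] 'b' = {C,T1}  orig:{C}
  T[4,5] 'ab' = {A,S}

Original NTs in T[4,5] deriving "ab": ["A", "S"]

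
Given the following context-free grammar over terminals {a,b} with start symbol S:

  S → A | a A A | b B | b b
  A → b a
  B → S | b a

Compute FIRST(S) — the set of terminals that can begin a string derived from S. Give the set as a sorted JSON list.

FIRST sets, iterate to fixpoint:
[1]
  A via A→b a: +{b}
  B via B→b a: +{b}
  S via S→A: +{b}
  S via S→a A A: +{a}
  FIRST[S]={a,b}  FIRST[A]={b}  FIRST[B]={b}
[2]
  B via B→S: +{a}
  FIRST[S]={a,b}  FIRST[A]={b}  FIRST[B]={a,b}
[3] done
  FIRST[S]={a,b}  FIRST[A]={b}  FIRST[B]={a,b}

FIRST(S) = ["a", "b"]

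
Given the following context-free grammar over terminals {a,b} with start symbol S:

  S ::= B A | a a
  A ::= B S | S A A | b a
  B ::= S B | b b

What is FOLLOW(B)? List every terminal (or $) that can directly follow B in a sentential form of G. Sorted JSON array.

Compute FIRST by fixpoint:
iter 1:
  A via A→b a: +{b}
  B via B→b b: +{b}
  S via S→B A: +{b}
  S via S→a a: +{a}
  FIRST[S]={a,b}  FIRST[A]={b}  FIRST[B]={b}
iter 2:
  A via A→S A A: +{a}
  B via B→S B: +{a}
  FIRST[S]={a,b}  FIRST[A]={a,b}  FIRST[B]={a,b}
iter 3: (no change)
  FIRST[S]={a,b}  FIRST[A]={a,b}  FIRST[B]={a,b}

Compute FOLLOW by fixpoint:
initialize: $ ∈ FOLLOW(S)
round 1:
  A→B S: FOLLOW(B) ⊇ FIRST(S) = {a,b}; new: +{a,b}
  A→S A A: FOLLOW(S) ⊇ FIRST(A) = {a,b}; new: +{a,b}
  A→S A A: FOLLOW(A) ⊇ FIRST(A) = {a,b}; new: +{a,b}
  S→B A: FOLLOW(A) ⊇ FOLLOW(S) ⊇ {$,a,b}; new: +{$}
  FOLLOW(S)={$,a,b}  FOLLOW(A)={$,a,b}  FOLLOW(B)={a,b}
round 2: (stable)
  FOLLOW(S)={$,a,b}  FOLLOW(A)={$,a,b}  FOLLOW(B)={a,b}

FOLLOW(B) = ["a", "b"]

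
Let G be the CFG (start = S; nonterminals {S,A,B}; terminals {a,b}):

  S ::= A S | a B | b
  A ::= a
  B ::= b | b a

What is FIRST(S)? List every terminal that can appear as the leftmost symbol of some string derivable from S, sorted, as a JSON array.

FIRST iteration:
[1]
  A via A→a: +{a}
  B via B→b: +{b}
  S via S→A S: +{a}
  S via S→b: +{b}
  FIRST[S]={a,b}  FIRST[A]={a}  FIRST[B]={b}
[2] done
  FIRST[S]={a,b}  FIRST[A]={a}  FIRST[B]={b}

FIRST(S) = ["a", "b"]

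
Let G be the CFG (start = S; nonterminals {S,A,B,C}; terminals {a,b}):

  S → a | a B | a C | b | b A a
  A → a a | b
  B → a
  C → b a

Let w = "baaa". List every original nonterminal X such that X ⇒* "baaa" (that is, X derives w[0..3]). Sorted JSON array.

CNF form of G:
  S -> T0 B | T0 C | T1 X2 | a | b
  A -> T0 T0 | b
  B -> a
  C -> T1 T0
  T0 -> a
  T1 -> b
  X2 -> A T0

Fill CYK table bottom-up, restricted to cells inside w[0..3]:
  T[0,0] 'b' = {A,S,T1}  orig:{A,S}
  T[1,1] 'a' = {B,S,T0}  orig:{B,S}
  T[2,2] 'a' = {B,S,T0}  orig:{B,S}
  T[3,3] 'a' = {B,S,T0}  orig:{B,S}
  T[0,1] 'ba' = {C,X2}  orig:{C}
  T[1,2] 'aa' = {A,S}
  T[2,3] 'aa' = {A,S}
  T[0,2] 'baa' = ∅
  T[1,3] 'aaa' = {X2}  orig:{}
  T[0,3] 'baaa' = {S}

Original NTs in T[0,3] deriving "baaa": ["S"]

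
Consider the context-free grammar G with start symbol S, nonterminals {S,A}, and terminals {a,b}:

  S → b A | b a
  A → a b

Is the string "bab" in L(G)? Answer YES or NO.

Convert to CNF:
  S -> T1 A | T1 T0
  A -> T0 T1
  T0 -> a
  T1 -> b

CYK table (by increasing span):
  [0..0]={T1}  "b"  orig:{}
  [1..1]={T0}  "a"  orig:{}
  [2..2]={T1}  "b"  orig:{}
  [0..1]={S}  "ba"
  [1..2]={A}  "ab"
  [0..2]={S}  "bab"

S ∈ T[0,2] ⇒ YES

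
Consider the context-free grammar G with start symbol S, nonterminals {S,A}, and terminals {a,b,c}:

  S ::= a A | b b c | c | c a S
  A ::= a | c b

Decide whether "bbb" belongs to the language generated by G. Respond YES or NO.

Convert to CNF:
  S -> T0 X4 | T1 X3 | T2 A | c
  A -> T0 T1 | a
  T0 -> c
  T1 -> b
  T2 -> a
  X3 -> T1 T0
  X4 -> T2 S

Fill CYK table bottom-up:
  [0..0]={T1}  "b"  orig:{}
  [1..1]={T1}  "b"  orig:{}
  [2..2]={T1}  "b"  orig:{}
  [0..1]=∅  "bb"
  [1..2]=∅  "bb"
  [0..2]=∅  "bbb"

S ∉ T[0,2] ⇒ NO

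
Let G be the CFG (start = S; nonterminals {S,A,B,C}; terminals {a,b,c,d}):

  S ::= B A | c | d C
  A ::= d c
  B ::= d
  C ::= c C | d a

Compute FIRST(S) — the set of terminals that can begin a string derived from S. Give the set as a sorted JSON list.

FIRST sets, iterate to fixpoint:
[1]
  A via A→d c: +{d}
  B via B→d: +{d}
  C via C→c C: +{c}
  C via C→d a: +{d}
  S via S→B A: +{d}
  S via S→c: +{c}
  S: {c,d}  A: {d}  B: {d}  C: {c,d}
[2] done
  S: {c,d}  A: {d}  B: {d}  C: {c,d}

FIRST(S) = ["c", "d"]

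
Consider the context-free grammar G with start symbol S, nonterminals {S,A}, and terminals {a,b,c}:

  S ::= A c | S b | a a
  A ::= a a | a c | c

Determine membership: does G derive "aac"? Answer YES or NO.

CNF form of G:
  S -> A T1 | S T2 | T0 T0
  A -> T0 T0 | T0 T1 | c
  T0 -> a
  T1 -> c
  T2 -> b

Fill CYK table bottom-up:
  [0..0]={T0}  "a"  orig:{}
  [1..1]={T0}  "a"  orig:{}
  [2..2]={A,T1}  "c"  orig:{A}
  [0..1]={A,S}  "aa"
  [1..2]={A}  "ac"
  [0..2]={S}  "aac"

S ∈ T[0,2] ⇒ YES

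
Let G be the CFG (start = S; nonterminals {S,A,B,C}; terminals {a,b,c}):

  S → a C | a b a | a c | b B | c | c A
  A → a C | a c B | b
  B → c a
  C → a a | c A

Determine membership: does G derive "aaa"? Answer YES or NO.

Convert to CNF:
  S -> T0 C | T0 T1 | T0 X4 | T1 A | T2 B | c
  A -> T0 C | T0 X3 | b
  B -> T1 T0
  C -> T0 T0 | T1 A
  T0 -> a
  T1 -> c
  T2 -> b
  X3 -> T1 B
  X4 -> T2 T0

CYK table (by increasing span):
  T[0,0] 'a' = {T0}  orig:{}
  T[1,1] 'a' = {T0}  orig:{}
  T[2,2] 'a' = {T0}  orig:{}
  T[0,1] 'aa' = {C}
  T[1,2] 'aa' = {C}
  T[0,2] 'aaa' = {A,S}

S ∈ T[0,2] ⇒ YES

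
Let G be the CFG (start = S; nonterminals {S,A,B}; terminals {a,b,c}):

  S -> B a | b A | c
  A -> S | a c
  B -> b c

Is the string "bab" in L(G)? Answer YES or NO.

Convert to CNF:
  S -> B T0 | T2 A | c
  A -> B T0 | T0 T1 | T2 A | c
  B -> T2 T1
  T0 -> a
  T1 -> c
  T2 -> b

Fill CYK table bottom-up:
  T[0,0] 'b' = {T2}  orig:{}
  T[1,1] 'a' = {T0}  orig:{}
  T[2,2] 'b' = {T2}  orig:{}
  T[0,1] 'ba' = ∅
  T[1,2] 'ab' = ∅
  T[0,2] 'bab' = ∅

S ∉ T[0,2] ⇒ NO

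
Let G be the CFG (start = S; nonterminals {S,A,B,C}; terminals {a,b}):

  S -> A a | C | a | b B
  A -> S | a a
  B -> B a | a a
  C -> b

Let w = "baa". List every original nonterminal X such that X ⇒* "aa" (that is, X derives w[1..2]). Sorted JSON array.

Convert to CNF:
  S -> A T0 | T1 B | a | b
  A -> A T0 | T0 T0 | T1 B | a | b
  B -> B T0 | T0 T0
  C -> b
  T0 -> a
  T1 -> b

Fill CYK table bottom-up — only the sub-triangle for w[1..2]:
  cell(1,1) a: {A,S,T0}  orig:{A,S}
  cell(2,2) a: {A,S,T0}  orig:{A,S}
  cell(1,2) aa: {A,B,S}

Original NTs in T[1,2] deriving "aa": ["A", "B", "S"]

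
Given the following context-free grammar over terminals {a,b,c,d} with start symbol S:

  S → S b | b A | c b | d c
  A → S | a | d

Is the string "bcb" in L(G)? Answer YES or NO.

CNF form of G:
  S -> S T0 | T0 A | T1 T0 | T2 T1
  A -> S T0 | T0 A | T1 T0 | T2 T1 | a | d
  T0 -> b
  T1 -> c
  T2 -> d

CYK table (by increasing span):
  [0..0]={T0}  "b"  orig:{}
  [1..1]={T1}  "c"  orig:{}
  [2..2]={T0}  "b"  orig:{}
  [0..1]=∅  "bc"
  [1..2]={A,S}  "cb"
  [0..2]={A,S}  "bcb"

S ∈ T[0,2] ⇒ YES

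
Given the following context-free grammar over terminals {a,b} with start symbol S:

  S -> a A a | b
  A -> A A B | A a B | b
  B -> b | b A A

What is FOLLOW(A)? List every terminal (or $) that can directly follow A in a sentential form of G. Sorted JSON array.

FIRST sets, iterate to fixpoint:
iter 1:
  A via A→b: +{b}
  B via B→b: +{b}
  S via S→a A a: +{a}
  S via S→b: +{b}
  FIRST(S)={a,b}  FIRST(A)={b}  FIRST(B)={b}
iter 2: done
  FIRST(S)={a,b}  FIRST(A)={b}  FIRST(B)={b}

FOLLOW sets:
FOLLOW(S) := {$}
[1]
  A→A A B: FOLLOW(A) ⊇ FIRST(A) = {b}; new: +{b}
  A→A A B: FOLLOW(B) ⊇ FOLLOW(A) ⊇ {b}; new: +{b}
  A→A a B: FOLLOW(A) ⊇ FIRST(a) = {a}; new: +{a}
  A→A a B: FOLLOW(B) ⊇ FOLLOW(A) ⊇ {a,b}; new: +{a}
  FOLLOW[S]={$}  FOLLOW[A]={a,b}  FOLLOW[B]={a,b}
[2] (no change)
  FOLLOW[S]={$}  FOLLOW[A]={a,b}  FOLLOW[B]={a,b}

FOLLOW(A) = ["a", "b"]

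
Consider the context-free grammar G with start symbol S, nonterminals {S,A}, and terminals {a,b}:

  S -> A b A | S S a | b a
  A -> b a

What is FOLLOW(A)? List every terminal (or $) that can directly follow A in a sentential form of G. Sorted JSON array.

FIRST iteration:
pass 1:
  A via A→b a: +{b}
  S via S→A b A: +{b}
  S: {b}  A: {b}
pass 2: (stable)
  S: {b}  A: {b}

Compute FOLLOW by fixpoint:
initialize: $ ∈ FOLLOW(S)
iter 1:
  S→A b A: FOLLOW(A) ⊇ FIRST(b) = {b}; new: +{b}
  S→A b A: FOLLOW(A) ⊇ FOLLOW(S) ⊇ {$}; new: +{$}
  S→S S a: FOLLOW(S) ⊇ FIRST(S) = {b}; new: +{b}
  S→S S a: FOLLOW(S) ⊇ FIRST(a) = {a}; new: +{a}
  FOLLOW(S)={$,a,b}  FOLLOW(A)={$,b}
iter 2:
  S→A b A: FOLLOW(A) ⊇ FOLLOW(S) ⊇ {$,a,b}; new: +{a}
  FOLLOW(S)={$,a,b}  FOLLOW(A)={$,a,b}
iter 3: — fixpoint
  FOLLOW(S)={$,a,b}  FOLLOW(A)={$,a,b}

FOLLOW(A) = ["$", "a", "b"]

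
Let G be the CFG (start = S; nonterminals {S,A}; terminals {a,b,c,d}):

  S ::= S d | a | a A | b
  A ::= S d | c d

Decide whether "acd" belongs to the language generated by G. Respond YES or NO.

CNF form of G:
  S -> S T0 | T2 A | a | b
  A -> S T0 | T1 T0
  T0 -> d
  T1 -> c
  T2 -> a

CYK table (by increasing span):
  T[0,0] 'a' = {S,T2}  orig:{S}
  T[1,1] 'c' = {T1}  orig:{}
  T[2,2] 'd' = {T0}  orig:{}
  T[0,1] 'ac' = ∅
  T[1,2] 'cd' = {A}
  T[0,2] 'acd' = {S}

S ∈ T[0,2] ⇒ YES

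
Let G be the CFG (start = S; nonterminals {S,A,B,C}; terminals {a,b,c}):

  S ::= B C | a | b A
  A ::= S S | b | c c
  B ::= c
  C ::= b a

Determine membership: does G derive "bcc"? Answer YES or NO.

CNF form of G:
  S -> B C | T1 A | a
  A -> S S | T0 T0 | b
  B -> c
  C -> T1 T2
  T0 -> c
  T1 -> b
  T2 -> a

CYK fill:
  [0..0]={A,T1}  "b"  orig:{A}
  [1..1]={B,T0}  "c"  orig:{B}
  [2..2]={B,T0}  "c"  orig:{B}
  [0..1]=∅  "bc"
  [1..2]={A}  "cc"
  [0..2]={S}  "bcc"

S ∈ T[0,2] ⇒ YES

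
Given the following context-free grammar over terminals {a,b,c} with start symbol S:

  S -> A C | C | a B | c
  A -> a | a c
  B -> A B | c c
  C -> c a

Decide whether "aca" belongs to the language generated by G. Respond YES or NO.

CNF form of G:
  S -> A C | T0 B | T1 T0 | c
  A -> T0 T1 | a
  B -> A B | T1 T1
  C -> T1 T0
  T0 -> a
  T1 -> c

Fill CYK table bottom-up:
  [0..0]={A,T0}  "a"  orig:{A}
  [1..1]={S,T1}  "c"  orig:{S}
  [2..2]={A,T0}  "a"  orig:{A}
  [0..1]={A}  "ac"
  [1..2]={C,S}  "ca"
  [0..2]={S}  "aca"

S ∈ T[0,2] ⇒ YES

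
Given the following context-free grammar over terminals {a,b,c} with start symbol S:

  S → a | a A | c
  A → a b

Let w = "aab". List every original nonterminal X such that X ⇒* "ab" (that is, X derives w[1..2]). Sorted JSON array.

CNF form of G:
  S -> T0 A | a | c
  A -> T0 T1
  T0 -> a
  T1 -> b

CYK table (by increasing span), restricted to cells inside w[1..2]:
  cell(1,1) a: {S,T0}  orig:{S}
  cell(2,2) b: {T1}  orig:{}
  cell(1,2) ab: {A}

Original NTs in T[1,2] deriving "ab": ["A"]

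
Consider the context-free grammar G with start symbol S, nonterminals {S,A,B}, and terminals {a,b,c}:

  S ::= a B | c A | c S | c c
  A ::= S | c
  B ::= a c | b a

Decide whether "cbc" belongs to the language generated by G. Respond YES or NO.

Convert to CNF:
  S -> T0 B | T1 A | T1 S | T1 T1
  A -> T0 B | T1 A | T1 S | T1 T1 | c
  B -> T0 T1 | T2 T0
  T0 -> a
  T1 -> c
  T2 -> b

Fill CYK table bottom-up:
  cell(0,0) c: {A,T1}  orig:{A}
  cell(1,1) b: {T2}  orig:{}
  cell(2,2) c: {A,T1}  orig:{A}
  cell(0,1) cb: ∅
  cell(1,2) bc: ∅
  cell(0,2) cbc: ∅

S ∉ T[0,2] ⇒ NO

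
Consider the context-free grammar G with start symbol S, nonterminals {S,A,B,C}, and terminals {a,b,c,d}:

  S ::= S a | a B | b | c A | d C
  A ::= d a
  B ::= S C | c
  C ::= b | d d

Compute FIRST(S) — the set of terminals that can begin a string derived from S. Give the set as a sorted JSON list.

FIRST iteration:
[1]
  A via A→d a: +{d}
  B via B→c: +{c}
  C via C→b: +{b}
  C via C→d d: +{d}
  S via S→a B: +{a}
  S via S→b: +{b}
  S via S→c A: +{c}
  S via S→d C: +{d}
  S: {a,b,c,d}  A: {d}  B: {c}  C: {b,d}
[2]
  B via B→S C: +{a,b,d}
  S: {a,b,c,d}  A: {d}  B: {a,b,c,d}  C: {b,d}
[3] done
  S: {a,b,c,d}  A: {d}  B: {a,b,c,d}  C: {b,d}

FIRST(S) = ["a", "b", "c", "d"]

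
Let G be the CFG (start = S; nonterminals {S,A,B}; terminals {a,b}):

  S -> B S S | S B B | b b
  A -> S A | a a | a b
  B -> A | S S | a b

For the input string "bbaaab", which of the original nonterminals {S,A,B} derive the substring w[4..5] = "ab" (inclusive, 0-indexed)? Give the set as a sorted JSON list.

Convert to CNF:
  S -> B X2 | S X3 | T1 T1
  A -> S A | T0 T0 | T0 T1
  B -> S A | S S | T0 T0 | T0 T1
  T0 -> a
  T1 -> b
  X2 -> S S
  X3 -> B B

CYK table (by increasing span) — only the sub-triangle for w[4..5]:
  [4..4]={T0}  "a"  orig:{}
  [5..5]={T1}  "b"  orig:{}
  [4..5]={A,B}  "ab"

Original NTs in T[4,5] deriving "ab": ["A", "B"]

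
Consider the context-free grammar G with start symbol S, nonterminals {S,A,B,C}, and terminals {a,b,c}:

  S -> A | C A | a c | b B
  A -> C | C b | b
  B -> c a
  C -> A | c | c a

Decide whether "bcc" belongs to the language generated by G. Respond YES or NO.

CNF form of G:
  S -> C A | C T0 | T0 B | T1 T2 | T2 T1 | b | c
  A -> C T0 | T1 T2 | b | c
  B -> T1 T2
  C -> C T0 | T1 T2 | b | c
  T0 -> b
  T1 -> c
  T2 -> a

Fill CYK table bottom-up:
  T[0,0] 'b' = {A,C,S,T0}  orig:{A,C,S}
  T[1,1] 'c' = {A,C,S,T1}  orig:{A,C,S}
  T[2,2] 'c' = {A,C,S,T1}  orig:{A,C,S}
  T[0,1] 'bc' = {S}
  T[1,2] 'cc' = {S}
  T[0,2] 'bcc' = ∅

S ∉ T[0,2] ⇒ NO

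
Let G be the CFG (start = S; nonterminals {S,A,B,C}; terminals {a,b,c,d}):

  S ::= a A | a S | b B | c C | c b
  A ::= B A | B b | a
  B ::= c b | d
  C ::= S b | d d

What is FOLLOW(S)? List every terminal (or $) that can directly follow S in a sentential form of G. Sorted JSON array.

FIRST iteration:
round 1:
  A via A→a: +{a}
  B via B→c b: +{c}
  B via B→d: +{d}
  C via C→d d: +{d}
  S via S→a A: +{a}
  S via S→b B: +{b}
  S via S→c C: +{c}
  FIRST(S)={a,b,c}  FIRST(A)={a}  FIRST(B)={c,d}  FIRST(C)={d}
round 2:
  A via A→B A: +{c,d}
  C via C→S b: +{a,b,c}
  FIRST(S)={a,b,c}  FIRST(A)={a,c,d}  FIRST(B)={c,d}  FIRST(C)={a,b,c,d}
round 3: (stable)
  FIRST(S)={a,b,c}  FIRST(A)={a,c,d}  FIRST(B)={c,d}  FIRST(C)={a,b,c,d}

FOLLOW sets:
FOLLOW(S) := {$}
pass 1:
  A→B A: FOLLOW(B) ⊇ FIRST(A) = {a,c,d}; new: +{a,c,d}
  A→B b: FOLLOW(B) ⊇ FIRST(b) = {b}; new: +{b}
  C→S b: FOLLOW(S) ⊇ FIRST(b) = {b}; new: +{b}
  S→a A: FOLLOW(A) ⊇ FOLLOW(S) ⊇ {$,b}; new: +{$,b}
  S→b B: FOLLOW(B) ⊇ FOLLOW(S) ⊇ {$,b}; new: +{$}
  S→c C: FOLLOW(C) ⊇ FOLLOW(S) ⊇ {$,b}; new: +{$,b}
  FOLLOW[S]={$,b}  FOLLOW[A]={$,b}  FOLLOW[B]={$,a,b,c,d}  FOLLOW[C]={$,b}
pass 2: done
  FOLLOW[S]={$,b}  FOLLOW[A]={$,b}  FOLLOW[B]={$,a,b,c,d}  FOLLOW[C]={$,b}

FOLLOW(S) = ["$", "b"]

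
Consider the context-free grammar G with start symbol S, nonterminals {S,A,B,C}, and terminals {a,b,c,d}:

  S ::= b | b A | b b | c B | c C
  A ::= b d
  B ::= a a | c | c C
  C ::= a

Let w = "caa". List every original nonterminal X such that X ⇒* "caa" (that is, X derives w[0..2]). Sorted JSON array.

CNF form of G:
  S -> T0 A | T0 T0 | T3 B | T3 C | b
  A -> T0 T1
  B -> T2 T2 | T3 C | c
  C -> a
  T0 -> b
  T1 -> d
  T2 -> a
  T3 -> c

CYK table (by increasing span) (cells [i..j] with 0 ≤ i ≤ j ≤ 2 only):
  [0..0]={B,T3}  "c"  orig:{B}
  [1..1]={C,T2}  "a"  orig:{C}
  [2..2]={C,T2}  "a"  orig:{C}
  [0..1]={B,S}  "ca"
  [1..2]={B}  "aa"
  [0..2]={S}  "caa"

Original NTs in T[0,2] deriving "caa": ["S"]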